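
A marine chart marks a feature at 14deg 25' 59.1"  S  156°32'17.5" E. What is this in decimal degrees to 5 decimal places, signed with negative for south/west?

Latitude: 14 + 25/60 + 59.1/3600 = 14.433083
S ⇒ negate
Longitude: 156° + 32/60 + 17.5/3600 = 156 + 0.533333 + 0.004861 = 156.538194
E → positive

-14.43308, 156.53819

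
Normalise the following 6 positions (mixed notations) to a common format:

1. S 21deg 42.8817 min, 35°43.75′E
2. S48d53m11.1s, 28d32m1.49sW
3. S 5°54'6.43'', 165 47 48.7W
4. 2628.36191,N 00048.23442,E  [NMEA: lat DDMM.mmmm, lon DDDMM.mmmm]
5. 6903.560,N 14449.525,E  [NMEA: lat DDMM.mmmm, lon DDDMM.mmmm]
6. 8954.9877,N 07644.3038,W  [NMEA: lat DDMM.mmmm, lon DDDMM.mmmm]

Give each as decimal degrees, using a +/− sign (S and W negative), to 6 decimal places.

1. -21.714695, 35.729167
2. -48.886417, -28.533747
3. -5.901786, -165.796861
4. 26.472699, 0.803907
5. 69.059333, 144.825417
6. 89.916462, -76.738397

Point 1:
  φ: 42.8817′ = 0.714695°; total 21.7146950
  hemisphere S, so the sign is −
  Lon: 35 + 43.75/60 = 35.7291667
  E ⇒ keep positive
Point 2:
  Latitude: 48 + 53/60 + 11.1/3600 = 48.8864167
  S ⇒ negate
  Lon: 28° + 32/60 + 1.49/3600 = 28 + 0.533333 + 0.000414 = 28.5337472
  W → negative
Point 3:
  Lat: 5° + 54/60 + 6.43/3600 = 5 + 0.900000 + 0.001786 = 5.9017861
  S ⇒ negate
  λ: 47′ + 48.7″ = 47.81167′; 165 + 47.81167/60 = 165.7968611
  W ⇒ negate
Point 4:
  Latitude: degrees = first 2 digits = 26, minutes = 28.36191; 26 + 28.36191/60 = 26.4726985
  N → positive
  λ: degrees = first 3 digits = 0, minutes = 48.23442; 0 + 48.23442/60 = 0.8039070
  E ⇒ keep positive
Point 5:
  φ: split at 2 digits → 69° and 3.56′; 69 + 3.56/60 = 69.0593333
  N → positive
  Longitude: degrees = first 3 digits = 144, minutes = 49.525; 144 + 49.525/60 = 144.8254167
  E → positive
Point 6:
  Latitude: split at 2 digits → 89° and 54.9877′; 89 + 54.9877/60 = 89.9164617
  N → positive
  Longitude: split at 3 digits → 076° and 44.3038′; 76 + 44.3038/60 = 76.7383967
  W → negative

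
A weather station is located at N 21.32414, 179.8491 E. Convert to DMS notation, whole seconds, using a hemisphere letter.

Latitude: 0.324140° → 19.44840′; 0.44840 × 60 = 26.90″
Lon: whole degrees 179; 50.94600′ → 50′ and 56.76″

21°19′27″ N, 179°50′57″ E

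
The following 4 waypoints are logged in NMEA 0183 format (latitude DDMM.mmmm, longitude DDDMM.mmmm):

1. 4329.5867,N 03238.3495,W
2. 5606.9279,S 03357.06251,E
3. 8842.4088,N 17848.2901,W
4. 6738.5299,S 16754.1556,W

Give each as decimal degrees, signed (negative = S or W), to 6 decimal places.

Point 1:
  φ: split at 2 digits → 43° and 29.5867′; 43 + 29.5867/60 = 43.4931117
  N ⇒ keep positive
  Longitude: split at 3 digits → 032° and 38.3495′; 32 + 38.3495/60 = 32.6391583
  hemisphere W, so the sign is −
Point 2:
  Lat: degrees = first 2 digits = 56, minutes = 6.9279; 56 + 6.9279/60 = 56.1154650
  S → negative
  λ: degrees = first 3 digits = 33, minutes = 57.06251; 33 + 57.06251/60 = 33.9510418
  E → positive
Point 3:
  Lat: degrees = first 2 digits = 88, minutes = 42.4088; 88 + 42.4088/60 = 88.7068133
  N ⇒ keep positive
  Longitude: degrees = first 3 digits = 178, minutes = 48.2901; 178 + 48.2901/60 = 178.8048350
  hemisphere W, so the sign is −
Point 4:
  Latitude: degrees = first 2 digits = 67, minutes = 38.5299; 67 + 38.5299/60 = 67.6421650
  S ⇒ negate
  Longitude: split at 3 digits → 167° and 54.1556′; 167 + 54.1556/60 = 167.9025933
  W ⇒ negate

1. 43.493112, -32.639158
2. -56.115465, 33.951042
3. 88.706813, -178.804835
4. -67.642165, -167.902593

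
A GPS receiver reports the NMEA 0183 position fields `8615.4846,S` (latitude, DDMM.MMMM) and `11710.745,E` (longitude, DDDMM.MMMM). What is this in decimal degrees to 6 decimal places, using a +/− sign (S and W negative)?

Lat: degrees = first 2 digits = 86, minutes = 15.4846; 86 + 15.4846/60 = 86.2580767
S → negative
Longitude: degrees = first 3 digits = 117, minutes = 10.745; 117 + 10.745/60 = 117.1790833
E ⇒ keep positive

-86.258077, 117.179083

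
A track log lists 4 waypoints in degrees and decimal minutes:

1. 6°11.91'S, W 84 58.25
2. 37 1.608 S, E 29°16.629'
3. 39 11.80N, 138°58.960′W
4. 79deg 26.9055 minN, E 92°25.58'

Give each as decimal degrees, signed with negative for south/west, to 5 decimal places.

Point 1:
  Latitude: 6 + 11.91/60 = 6.198500
  S ⇒ negate
  Longitude: 58.25′ = 0.970833°; total 84.970833
  hemisphere W, so the sign is −
Point 2:
  Latitude: 1.608′ = 0.026800°; total 37.026800
  hemisphere S, so the sign is −
  Longitude: 29 + 16.629/60 = 29.277150
  E ⇒ keep positive
Point 3:
  φ: 39 + 11.8/60 = 39.196667
  N ⇒ keep positive
  Lon: 138 + 58.96/60 = 138.982667
  W ⇒ negate
Point 4:
  Latitude: 26.9055′ = 0.448425°; total 79.448425
  N → positive
  λ: 25.58′ = 0.426333°; total 92.426333
  E → positive

1. -6.19850, -84.97083
2. -37.02680, 29.27715
3. 39.19667, -138.98267
4. 79.44843, 92.42633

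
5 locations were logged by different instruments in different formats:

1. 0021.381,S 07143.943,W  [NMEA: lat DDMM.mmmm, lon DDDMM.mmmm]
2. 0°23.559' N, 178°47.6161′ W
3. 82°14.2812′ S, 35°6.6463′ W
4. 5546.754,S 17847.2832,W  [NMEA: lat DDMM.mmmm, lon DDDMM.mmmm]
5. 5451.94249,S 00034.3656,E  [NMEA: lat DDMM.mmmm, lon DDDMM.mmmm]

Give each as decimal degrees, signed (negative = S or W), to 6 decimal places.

1. -0.356350, -71.732383
2. 0.392650, -178.793602
3. -82.238020, -35.110772
4. -55.779233, -178.788053
5. -54.865708, 0.572760

Point 1:
  Lat: degrees = first 2 digits = 0, minutes = 21.381; 0 + 21.381/60 = 0.3563500
  hemisphere S, so the sign is −
  λ: split at 3 digits → 071° and 43.943′; 71 + 43.943/60 = 71.7323833
  W → negative
Point 2:
  Latitude: 23.559′ = 0.392650°; total 0.3926500
  N → positive
  Lon: 178 + 47.6161/60 = 178.7936017
  W ⇒ negate
Point 3:
  φ: 14.2812′ = 0.238020°; total 82.2380200
  S ⇒ negate
  Longitude: 6.6463′ = 0.110772°; total 35.1107717
  W → negative
Point 4:
  Lat: split at 2 digits → 55° and 46.754′; 55 + 46.754/60 = 55.7792333
  hemisphere S, so the sign is −
  Longitude: split at 3 digits → 178° and 47.2832′; 178 + 47.2832/60 = 178.7880533
  W → negative
Point 5:
  Lat: degrees = first 2 digits = 54, minutes = 51.94249; 54 + 51.94249/60 = 54.8657082
  S ⇒ negate
  λ: split at 3 digits → 000° and 34.3656′; 0 + 34.3656/60 = 0.5727600
  E → positive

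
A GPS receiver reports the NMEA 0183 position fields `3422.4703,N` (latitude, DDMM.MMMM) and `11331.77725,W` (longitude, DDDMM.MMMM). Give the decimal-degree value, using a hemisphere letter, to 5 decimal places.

φ: degrees = first 2 digits = 34, minutes = 22.4703; 34 + 22.4703/60 = 34.374505
λ: degrees = first 3 digits = 113, minutes = 31.77725; 113 + 31.77725/60 = 113.529621

34.37451° N, 113.52962° W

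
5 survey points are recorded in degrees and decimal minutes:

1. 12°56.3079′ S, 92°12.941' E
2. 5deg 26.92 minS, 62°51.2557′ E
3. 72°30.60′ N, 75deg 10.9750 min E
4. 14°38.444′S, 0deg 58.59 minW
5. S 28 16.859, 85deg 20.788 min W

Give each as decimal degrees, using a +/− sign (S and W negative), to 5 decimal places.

1. -12.93847, 92.21568
2. -5.44867, 62.85426
3. 72.51000, 75.18292
4. -14.64073, -0.97650
5. -28.28098, -85.34647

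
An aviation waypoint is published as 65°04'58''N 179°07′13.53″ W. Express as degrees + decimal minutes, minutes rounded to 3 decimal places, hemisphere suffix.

65° 4.967′ N, 179° 7.226′ W

Lat: seconds/60 = 0.96667; minutes = 4 + 0.96667 = 4.96667
Lon: 7 + 13.53/60 = 7.22550′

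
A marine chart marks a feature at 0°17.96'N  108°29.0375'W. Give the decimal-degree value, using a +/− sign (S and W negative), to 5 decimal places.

φ: 17.96′ = 0.299333°; total 0.299333
N ⇒ keep positive
Lon: 108 + 29.0375/60 = 108.483958
hemisphere W, so the sign is −

0.29933, -108.48396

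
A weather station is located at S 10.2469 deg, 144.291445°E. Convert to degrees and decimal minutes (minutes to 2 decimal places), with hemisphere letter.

10° 14.81′ S, 144° 17.49′ E

φ: fractional part 0.246900 → 14.8140 minutes
Lon: fractional part 0.291445 → 17.4867 minutes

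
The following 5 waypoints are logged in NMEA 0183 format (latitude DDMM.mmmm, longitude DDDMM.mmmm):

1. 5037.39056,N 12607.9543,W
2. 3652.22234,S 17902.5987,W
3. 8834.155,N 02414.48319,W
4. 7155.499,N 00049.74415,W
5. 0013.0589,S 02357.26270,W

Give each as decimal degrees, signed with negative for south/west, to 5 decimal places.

1. 50.62318, -126.13257
2. -36.87037, -179.04331
3. 88.56925, -24.24139
4. 71.92498, -0.82907
5. -0.21765, -23.95438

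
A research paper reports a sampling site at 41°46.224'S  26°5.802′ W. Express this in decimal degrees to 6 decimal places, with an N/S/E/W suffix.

41.770400° S, 26.096700° W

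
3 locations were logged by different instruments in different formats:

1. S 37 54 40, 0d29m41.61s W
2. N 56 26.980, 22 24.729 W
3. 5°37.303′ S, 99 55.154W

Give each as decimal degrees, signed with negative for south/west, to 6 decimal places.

1. -37.911111, -0.494892
2. 56.449667, -22.412150
3. -5.621717, -99.919233

Point 1:
  Lat: 37° + 54/60 + 40/3600 = 37 + 0.900000 + 0.011111 = 37.9111111
  hemisphere S, so the sign is −
  Lon: 29′ + 41.61″ = 29.69350′; 0 + 29.69350/60 = 0.4948917
  W → negative
Point 2:
  φ: 26.98′ = 0.449667°; total 56.4496667
  N → positive
  λ: 22 + 24.729/60 = 22.4121500
  hemisphere W, so the sign is −
Point 3:
  φ: 37.303′ = 0.621717°; total 5.6217167
  S → negative
  Longitude: 55.154′ = 0.919233°; total 99.9192333
  W → negative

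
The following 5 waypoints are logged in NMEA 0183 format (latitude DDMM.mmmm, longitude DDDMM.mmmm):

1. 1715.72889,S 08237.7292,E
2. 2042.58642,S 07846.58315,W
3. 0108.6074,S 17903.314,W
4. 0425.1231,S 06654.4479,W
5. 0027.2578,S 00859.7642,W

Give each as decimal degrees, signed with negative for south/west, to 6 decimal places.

Point 1:
  Lat: split at 2 digits → 17° and 15.72889′; 17 + 15.72889/60 = 17.2621482
  S ⇒ negate
  λ: degrees = first 3 digits = 82, minutes = 37.7292; 82 + 37.7292/60 = 82.6288200
  E ⇒ keep positive
Point 2:
  φ: degrees = first 2 digits = 20, minutes = 42.58642; 20 + 42.58642/60 = 20.7097737
  hemisphere S, so the sign is −
  λ: degrees = first 3 digits = 78, minutes = 46.58315; 78 + 46.58315/60 = 78.7763858
  hemisphere W, so the sign is −
Point 3:
  Lat: split at 2 digits → 01° and 8.6074′; 1 + 8.6074/60 = 1.1434567
  S → negative
  Longitude: split at 3 digits → 179° and 3.314′; 179 + 3.314/60 = 179.0552333
  hemisphere W, so the sign is −
Point 4:
  Lat: degrees = first 2 digits = 4, minutes = 25.1231; 4 + 25.1231/60 = 4.4187183
  S → negative
  Lon: split at 3 digits → 066° and 54.4479′; 66 + 54.4479/60 = 66.9074650
  hemisphere W, so the sign is −
Point 5:
  Latitude: split at 2 digits → 00° and 27.2578′; 0 + 27.2578/60 = 0.4542967
  hemisphere S, so the sign is −
  λ: split at 3 digits → 008° and 59.7642′; 8 + 59.7642/60 = 8.9960700
  hemisphere W, so the sign is −

1. -17.262148, 82.628820
2. -20.709774, -78.776386
3. -1.143457, -179.055233
4. -4.418718, -66.907465
5. -0.454297, -8.996070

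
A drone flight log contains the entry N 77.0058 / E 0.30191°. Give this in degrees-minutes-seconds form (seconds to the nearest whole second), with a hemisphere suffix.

Latitude: whole degrees 77; 0.34800′ → 0′ and 20.88″
Longitude: 0.301910° → 18.11460′; 0.11460 × 60 = 6.88″

77°00′21″ N, 0°18′7″ E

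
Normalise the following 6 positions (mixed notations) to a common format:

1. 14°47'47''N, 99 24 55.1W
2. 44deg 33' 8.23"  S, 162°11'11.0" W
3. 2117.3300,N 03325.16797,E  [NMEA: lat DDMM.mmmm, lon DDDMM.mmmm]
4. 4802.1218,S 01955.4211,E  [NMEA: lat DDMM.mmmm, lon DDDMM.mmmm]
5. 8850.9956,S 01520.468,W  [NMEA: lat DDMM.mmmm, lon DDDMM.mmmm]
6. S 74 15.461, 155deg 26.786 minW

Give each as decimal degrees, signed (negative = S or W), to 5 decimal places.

1. 14.79639, -99.41531
2. -44.55229, -162.18639
3. 21.28883, 33.41947
4. -48.03536, 19.92369
5. -88.84993, -15.34113
6. -74.25768, -155.44643

Point 1:
  Latitude: 14° + 47/60 + 47/3600 = 14 + 0.783333 + 0.013056 = 14.796389
  N → positive
  Longitude: 99 + 24/60 + 55.1/3600 = 99.415306
  W → negative
Point 2:
  Latitude: 33′ + 8.23″ = 33.13717′; 44 + 33.13717/60 = 44.552286
  S → negative
  Lon: 162 + 11/60 + 11/3600 = 162.186389
  hemisphere W, so the sign is −
Point 3:
  φ: split at 2 digits → 21° and 17.33′; 21 + 17.33/60 = 21.288833
  N ⇒ keep positive
  λ: split at 3 digits → 033° and 25.16797′; 33 + 25.16797/60 = 33.419466
  E ⇒ keep positive
Point 4:
  Latitude: degrees = first 2 digits = 48, minutes = 2.1218; 48 + 2.1218/60 = 48.035363
  hemisphere S, so the sign is −
  Longitude: degrees = first 3 digits = 19, minutes = 55.4211; 19 + 55.4211/60 = 19.923685
  E ⇒ keep positive
Point 5:
  Latitude: degrees = first 2 digits = 88, minutes = 50.9956; 88 + 50.9956/60 = 88.849927
  S → negative
  Lon: degrees = first 3 digits = 15, minutes = 20.468; 15 + 20.468/60 = 15.341133
  W → negative
Point 6:
  φ: 15.461′ = 0.257683°; total 74.257683
  hemisphere S, so the sign is −
  λ: 155 + 26.786/60 = 155.446433
  W ⇒ negate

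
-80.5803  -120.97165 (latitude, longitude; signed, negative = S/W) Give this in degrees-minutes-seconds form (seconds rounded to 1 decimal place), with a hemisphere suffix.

80°34′49.1″ S, 120°58′17.9″ W

Latitude is negative → S; |value| = 80.580300
φ: whole degrees 80; 34.81800′ → 34′ and 49.080″
Longitude is negative → W; |value| = 120.971650
λ: 0.971650° → 58.29900′; 0.29900 × 60 = 17.940″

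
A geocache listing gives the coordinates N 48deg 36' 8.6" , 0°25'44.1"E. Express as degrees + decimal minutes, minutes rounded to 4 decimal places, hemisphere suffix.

48° 36.1433′ N, 0° 25.7350′ E

φ: 36 + 8.6/60 = 36.143333′
Lon: seconds/60 = 0.73500; minutes = 25 + 0.73500 = 25.735000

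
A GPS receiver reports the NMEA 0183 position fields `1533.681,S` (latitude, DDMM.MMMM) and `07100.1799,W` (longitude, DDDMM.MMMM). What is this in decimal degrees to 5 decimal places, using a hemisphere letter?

15.56135° S, 71.00300° W

Latitude: split at 2 digits → 15° and 33.681′; 15 + 33.681/60 = 15.561350
Lon: degrees = first 3 digits = 71, minutes = 0.1799; 71 + 0.1799/60 = 71.002998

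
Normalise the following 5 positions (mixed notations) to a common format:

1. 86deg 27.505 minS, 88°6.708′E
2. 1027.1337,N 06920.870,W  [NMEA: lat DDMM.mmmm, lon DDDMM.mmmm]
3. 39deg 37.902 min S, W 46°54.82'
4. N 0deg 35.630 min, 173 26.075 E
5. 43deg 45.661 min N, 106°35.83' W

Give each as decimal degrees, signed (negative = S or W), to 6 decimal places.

Point 1:
  Lat: 27.505′ = 0.458417°; total 86.4584167
  hemisphere S, so the sign is −
  λ: 88 + 6.708/60 = 88.1118000
  E ⇒ keep positive
Point 2:
  φ: split at 2 digits → 10° and 27.1337′; 10 + 27.1337/60 = 10.4522283
  N ⇒ keep positive
  λ: degrees = first 3 digits = 69, minutes = 20.87; 69 + 20.87/60 = 69.3478333
  W → negative
Point 3:
  Lat: 37.902′ = 0.631700°; total 39.6317000
  hemisphere S, so the sign is −
  λ: 46 + 54.82/60 = 46.9136667
  W ⇒ negate
Point 4:
  φ: 35.63′ = 0.593833°; total 0.5938333
  N ⇒ keep positive
  λ: 26.075′ = 0.434583°; total 173.4345833
  E ⇒ keep positive
Point 5:
  Latitude: 43 + 45.661/60 = 43.7610167
  N → positive
  λ: 106 + 35.83/60 = 106.5971667
  W → negative

1. -86.458417, 88.111800
2. 10.452228, -69.347833
3. -39.631700, -46.913667
4. 0.593833, 173.434583
5. 43.761017, -106.597167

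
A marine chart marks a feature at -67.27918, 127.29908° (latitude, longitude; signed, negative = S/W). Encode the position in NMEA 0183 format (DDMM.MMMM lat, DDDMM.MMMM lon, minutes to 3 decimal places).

6716.751,S / 12717.945,E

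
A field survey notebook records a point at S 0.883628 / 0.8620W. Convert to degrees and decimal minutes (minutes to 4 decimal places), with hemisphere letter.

0° 53.0177′ S, 0° 51.7200′ W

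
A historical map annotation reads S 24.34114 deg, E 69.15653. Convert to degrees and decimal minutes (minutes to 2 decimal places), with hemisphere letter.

Latitude: fractional part 0.341140 → 20.4684 minutes
λ: fractional part 0.156530 → 9.3918 minutes

24° 20.47′ S, 69° 9.39′ E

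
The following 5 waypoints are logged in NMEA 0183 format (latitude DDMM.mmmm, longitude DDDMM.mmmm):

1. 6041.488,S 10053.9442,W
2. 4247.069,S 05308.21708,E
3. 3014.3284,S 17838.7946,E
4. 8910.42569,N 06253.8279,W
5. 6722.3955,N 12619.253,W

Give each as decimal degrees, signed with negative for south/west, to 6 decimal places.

Point 1:
  Latitude: split at 2 digits → 60° and 41.488′; 60 + 41.488/60 = 60.6914667
  S → negative
  λ: degrees = first 3 digits = 100, minutes = 53.9442; 100 + 53.9442/60 = 100.8990700
  W ⇒ negate
Point 2:
  Latitude: split at 2 digits → 42° and 47.069′; 42 + 47.069/60 = 42.7844833
  S ⇒ negate
  Lon: split at 3 digits → 053° and 8.21708′; 53 + 8.21708/60 = 53.1369513
  E → positive
Point 3:
  Latitude: degrees = first 2 digits = 30, minutes = 14.3284; 30 + 14.3284/60 = 30.2388067
  S ⇒ negate
  Longitude: split at 3 digits → 178° and 38.7946′; 178 + 38.7946/60 = 178.6465767
  E ⇒ keep positive
Point 4:
  φ: split at 2 digits → 89° and 10.42569′; 89 + 10.42569/60 = 89.1737615
  N ⇒ keep positive
  λ: degrees = first 3 digits = 62, minutes = 53.8279; 62 + 53.8279/60 = 62.8971317
  W → negative
Point 5:
  Lat: split at 2 digits → 67° and 22.3955′; 67 + 22.3955/60 = 67.3732583
  N ⇒ keep positive
  λ: degrees = first 3 digits = 126, minutes = 19.253; 126 + 19.253/60 = 126.3208833
  W ⇒ negate

1. -60.691467, -100.899070
2. -42.784483, 53.136951
3. -30.238807, 178.646577
4. 89.173762, -62.897132
5. 67.373258, -126.320883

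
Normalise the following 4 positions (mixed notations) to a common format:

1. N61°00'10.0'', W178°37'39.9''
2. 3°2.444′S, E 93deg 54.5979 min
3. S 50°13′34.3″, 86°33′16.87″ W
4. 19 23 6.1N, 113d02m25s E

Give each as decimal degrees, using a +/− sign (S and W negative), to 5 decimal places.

Point 1:
  Lat: 0′ + 10″ = 0.16667′; 61 + 0.16667/60 = 61.002778
  N ⇒ keep positive
  Lon: 178° + 37/60 + 39.9/3600 = 178 + 0.616667 + 0.011083 = 178.627750
  W ⇒ negate
Point 2:
  Lat: 3 + 2.444/60 = 3.040733
  hemisphere S, so the sign is −
  Lon: 54.5979′ = 0.909965°; total 93.909965
  E ⇒ keep positive
Point 3:
  Lat: 50° + 13/60 + 34.3/3600 = 50 + 0.216667 + 0.009528 = 50.226194
  S → negative
  λ: 86° + 33/60 + 16.87/3600 = 86 + 0.550000 + 0.004686 = 86.554686
  W ⇒ negate
Point 4:
  Latitude: 19 + 23/60 + 6.1/3600 = 19.385028
  N ⇒ keep positive
  λ: 113° + 2/60 + 25/3600 = 113 + 0.033333 + 0.006944 = 113.040278
  E → positive

1. 61.00278, -178.62775
2. -3.04073, 93.90997
3. -50.22619, -86.55469
4. 19.38503, 113.04028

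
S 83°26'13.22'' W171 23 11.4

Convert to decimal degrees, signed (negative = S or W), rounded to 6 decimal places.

φ: 83° + 26/60 + 13.22/3600 = 83 + 0.433333 + 0.003672 = 83.4370056
S ⇒ negate
λ: 171 + 23/60 + 11.4/3600 = 171.3865000
W → negative

-83.437006, -171.386500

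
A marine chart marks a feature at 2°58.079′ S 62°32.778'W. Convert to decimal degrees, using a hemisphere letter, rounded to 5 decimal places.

2.96798° S, 62.54630° W

Latitude: 2 + 58.079/60 = 2.967983
Lon: 62 + 32.778/60 = 62.546300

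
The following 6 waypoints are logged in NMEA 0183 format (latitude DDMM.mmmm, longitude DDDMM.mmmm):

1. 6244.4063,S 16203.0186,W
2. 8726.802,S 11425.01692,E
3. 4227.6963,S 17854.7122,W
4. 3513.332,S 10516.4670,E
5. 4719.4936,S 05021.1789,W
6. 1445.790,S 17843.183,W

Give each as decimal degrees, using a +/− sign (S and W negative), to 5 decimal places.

1. -62.74011, -162.05031
2. -87.44670, 114.41695
3. -42.46161, -178.91187
4. -35.22220, 105.27445
5. -47.32489, -50.35298
6. -14.76317, -178.71972

Point 1:
  Lat: degrees = first 2 digits = 62, minutes = 44.4063; 62 + 44.4063/60 = 62.740105
  hemisphere S, so the sign is −
  λ: degrees = first 3 digits = 162, minutes = 3.0186; 162 + 3.0186/60 = 162.050310
  W ⇒ negate
Point 2:
  Latitude: degrees = first 2 digits = 87, minutes = 26.802; 87 + 26.802/60 = 87.446700
  S ⇒ negate
  λ: degrees = first 3 digits = 114, minutes = 25.01692; 114 + 25.01692/60 = 114.416949
  E → positive
Point 3:
  Latitude: split at 2 digits → 42° and 27.6963′; 42 + 27.6963/60 = 42.461605
  S ⇒ negate
  Longitude: degrees = first 3 digits = 178, minutes = 54.7122; 178 + 54.7122/60 = 178.911870
  W ⇒ negate
Point 4:
  Latitude: split at 2 digits → 35° and 13.332′; 35 + 13.332/60 = 35.222200
  hemisphere S, so the sign is −
  λ: split at 3 digits → 105° and 16.467′; 105 + 16.467/60 = 105.274450
  E ⇒ keep positive
Point 5:
  Lat: degrees = first 2 digits = 47, minutes = 19.4936; 47 + 19.4936/60 = 47.324893
  S ⇒ negate
  Lon: split at 3 digits → 050° and 21.1789′; 50 + 21.1789/60 = 50.352982
  hemisphere W, so the sign is −
Point 6:
  φ: split at 2 digits → 14° and 45.79′; 14 + 45.79/60 = 14.763167
  S → negative
  Longitude: degrees = first 3 digits = 178, minutes = 43.183; 178 + 43.183/60 = 178.719717
  hemisphere W, so the sign is −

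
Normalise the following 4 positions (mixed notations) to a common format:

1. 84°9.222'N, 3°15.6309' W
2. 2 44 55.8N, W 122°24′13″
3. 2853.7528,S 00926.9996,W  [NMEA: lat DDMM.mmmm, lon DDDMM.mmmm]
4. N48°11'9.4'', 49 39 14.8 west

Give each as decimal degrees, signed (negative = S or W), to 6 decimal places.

1. 84.153700, -3.260515
2. 2.748833, -122.403611
3. -28.895880, -9.449993
4. 48.185944, -49.654111

Point 1:
  Lat: 84 + 9.222/60 = 84.1537000
  N → positive
  λ: 15.6309′ = 0.260515°; total 3.2605150
  W ⇒ negate
Point 2:
  Lat: 2 + 44/60 + 55.8/3600 = 2.7488333
  N ⇒ keep positive
  Lon: 122° + 24/60 + 13/3600 = 122 + 0.400000 + 0.003611 = 122.4036111
  hemisphere W, so the sign is −
Point 3:
  Latitude: degrees = first 2 digits = 28, minutes = 53.7528; 28 + 53.7528/60 = 28.8958800
  S → negative
  Longitude: degrees = first 3 digits = 9, minutes = 26.9996; 9 + 26.9996/60 = 9.4499933
  hemisphere W, so the sign is −
Point 4:
  Latitude: 48° + 11/60 + 9.4/3600 = 48 + 0.183333 + 0.002611 = 48.1859444
  N → positive
  Lon: 39′ + 14.8″ = 39.24667′; 49 + 39.24667/60 = 49.6541111
  hemisphere W, so the sign is −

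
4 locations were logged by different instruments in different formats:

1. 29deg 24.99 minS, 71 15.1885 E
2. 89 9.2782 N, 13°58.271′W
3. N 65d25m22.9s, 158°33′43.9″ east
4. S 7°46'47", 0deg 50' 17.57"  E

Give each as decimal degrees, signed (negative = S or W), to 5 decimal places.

1. -29.41650, 71.25314
2. 89.15464, -13.97118
3. 65.42303, 158.56219
4. -7.77972, 0.83821

Point 1:
  Lat: 24.99′ = 0.416500°; total 29.416500
  S → negative
  λ: 71 + 15.1885/60 = 71.253142
  E ⇒ keep positive
Point 2:
  Latitude: 9.2782′ = 0.154637°; total 89.154637
  N ⇒ keep positive
  λ: 58.271′ = 0.971183°; total 13.971183
  hemisphere W, so the sign is −
Point 3:
  φ: 25′ + 22.9″ = 25.38167′; 65 + 25.38167/60 = 65.423028
  N → positive
  Longitude: 33′ + 43.9″ = 33.73167′; 158 + 33.73167/60 = 158.562194
  E ⇒ keep positive
Point 4:
  Latitude: 7° + 46/60 + 47/3600 = 7 + 0.766667 + 0.013056 = 7.779722
  S ⇒ negate
  Lon: 0° + 50/60 + 17.57/3600 = 0 + 0.833333 + 0.004881 = 0.838214
  E ⇒ keep positive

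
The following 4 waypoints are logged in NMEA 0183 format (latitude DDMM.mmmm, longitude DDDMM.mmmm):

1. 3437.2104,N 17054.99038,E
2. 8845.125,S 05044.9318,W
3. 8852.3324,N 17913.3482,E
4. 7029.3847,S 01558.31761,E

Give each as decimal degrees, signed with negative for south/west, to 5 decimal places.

Point 1:
  Latitude: degrees = first 2 digits = 34, minutes = 37.2104; 34 + 37.2104/60 = 34.620173
  N ⇒ keep positive
  Lon: degrees = first 3 digits = 170, minutes = 54.99038; 170 + 54.99038/60 = 170.916506
  E ⇒ keep positive
Point 2:
  φ: split at 2 digits → 88° and 45.125′; 88 + 45.125/60 = 88.752083
  S → negative
  Longitude: degrees = first 3 digits = 50, minutes = 44.9318; 50 + 44.9318/60 = 50.748863
  hemisphere W, so the sign is −
Point 3:
  Lat: split at 2 digits → 88° and 52.3324′; 88 + 52.3324/60 = 88.872207
  N ⇒ keep positive
  λ: degrees = first 3 digits = 179, minutes = 13.3482; 179 + 13.3482/60 = 179.222470
  E → positive
Point 4:
  Latitude: degrees = first 2 digits = 70, minutes = 29.3847; 70 + 29.3847/60 = 70.489745
  S ⇒ negate
  Longitude: degrees = first 3 digits = 15, minutes = 58.31761; 15 + 58.31761/60 = 15.971960
  E ⇒ keep positive

1. 34.62017, 170.91651
2. -88.75208, -50.74886
3. 88.87221, 179.22247
4. -70.48975, 15.97196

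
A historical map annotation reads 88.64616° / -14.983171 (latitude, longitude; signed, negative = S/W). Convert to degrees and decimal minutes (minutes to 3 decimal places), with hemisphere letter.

88° 38.770′ N, 14° 58.990′ W

φ: minutes = (88.646160 − 88) × 60 = 38.76960
Longitude is negative → W; |value| = 14.983171
Lon: 14° + 0.983171 × 60 = 14° 58.99026′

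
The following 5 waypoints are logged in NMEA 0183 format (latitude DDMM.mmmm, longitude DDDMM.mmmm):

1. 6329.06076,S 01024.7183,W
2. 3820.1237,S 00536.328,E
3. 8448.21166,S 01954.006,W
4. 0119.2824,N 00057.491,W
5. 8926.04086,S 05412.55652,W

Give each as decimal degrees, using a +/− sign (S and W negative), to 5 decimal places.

Point 1:
  Lat: split at 2 digits → 63° and 29.06076′; 63 + 29.06076/60 = 63.484346
  hemisphere S, so the sign is −
  λ: split at 3 digits → 010° and 24.7183′; 10 + 24.7183/60 = 10.411972
  W → negative
Point 2:
  φ: split at 2 digits → 38° and 20.1237′; 38 + 20.1237/60 = 38.335395
  S → negative
  Longitude: degrees = first 3 digits = 5, minutes = 36.328; 5 + 36.328/60 = 5.605467
  E ⇒ keep positive
Point 3:
  φ: split at 2 digits → 84° and 48.21166′; 84 + 48.21166/60 = 84.803528
  hemisphere S, so the sign is −
  Lon: degrees = first 3 digits = 19, minutes = 54.006; 19 + 54.006/60 = 19.900100
  W → negative
Point 4:
  φ: degrees = first 2 digits = 1, minutes = 19.2824; 1 + 19.2824/60 = 1.321373
  N ⇒ keep positive
  Lon: split at 3 digits → 000° and 57.491′; 0 + 57.491/60 = 0.958183
  W → negative
Point 5:
  Lat: split at 2 digits → 89° and 26.04086′; 89 + 26.04086/60 = 89.434014
  S ⇒ negate
  Lon: split at 3 digits → 054° and 12.55652′; 54 + 12.55652/60 = 54.209275
  W → negative

1. -63.48435, -10.41197
2. -38.33540, 5.60547
3. -84.80353, -19.90010
4. 1.32137, -0.95818
5. -89.43401, -54.20928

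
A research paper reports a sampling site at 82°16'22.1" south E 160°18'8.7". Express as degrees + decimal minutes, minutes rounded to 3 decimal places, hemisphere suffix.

82° 16.368′ S, 160° 18.145′ E

φ: 16 + 22.1/60 = 16.36833′
Lon: 18 + 8.7/60 = 18.14500′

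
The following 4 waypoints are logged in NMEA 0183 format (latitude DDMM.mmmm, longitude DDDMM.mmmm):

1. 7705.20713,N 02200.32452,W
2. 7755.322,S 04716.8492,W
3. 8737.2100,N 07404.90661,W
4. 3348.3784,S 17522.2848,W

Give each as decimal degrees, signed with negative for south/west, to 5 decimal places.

Point 1:
  φ: degrees = first 2 digits = 77, minutes = 5.20713; 77 + 5.20713/60 = 77.086786
  N → positive
  Longitude: degrees = first 3 digits = 22, minutes = 0.32452; 22 + 0.32452/60 = 22.005409
  W → negative
Point 2:
  φ: split at 2 digits → 77° and 55.322′; 77 + 55.322/60 = 77.922033
  S → negative
  λ: split at 3 digits → 047° and 16.8492′; 47 + 16.8492/60 = 47.280820
  W ⇒ negate
Point 3:
  φ: degrees = first 2 digits = 87, minutes = 37.21; 87 + 37.21/60 = 87.620167
  N → positive
  λ: split at 3 digits → 074° and 4.90661′; 74 + 4.90661/60 = 74.081777
  W ⇒ negate
Point 4:
  Lat: degrees = first 2 digits = 33, minutes = 48.3784; 33 + 48.3784/60 = 33.806307
  hemisphere S, so the sign is −
  Longitude: degrees = first 3 digits = 175, minutes = 22.2848; 175 + 22.2848/60 = 175.371413
  hemisphere W, so the sign is −

1. 77.08679, -22.00541
2. -77.92203, -47.28082
3. 87.62017, -74.08178
4. -33.80631, -175.37141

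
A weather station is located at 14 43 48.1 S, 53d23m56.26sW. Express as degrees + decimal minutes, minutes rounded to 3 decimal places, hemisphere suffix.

14° 43.802′ S, 53° 23.938′ W

φ: 43 + 48.1/60 = 43.80167′
λ: seconds/60 = 0.93767; minutes = 23 + 0.93767 = 23.93767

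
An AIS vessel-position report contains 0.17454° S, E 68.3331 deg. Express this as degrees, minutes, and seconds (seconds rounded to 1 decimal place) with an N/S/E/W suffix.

0°10′28.3″ S, 68°19′59.2″ E

φ: 0.174540° → 10.47240′; 0.47240 × 60 = 28.344″
λ: 0.333100° → 19.98600′; 0.98600 × 60 = 59.160″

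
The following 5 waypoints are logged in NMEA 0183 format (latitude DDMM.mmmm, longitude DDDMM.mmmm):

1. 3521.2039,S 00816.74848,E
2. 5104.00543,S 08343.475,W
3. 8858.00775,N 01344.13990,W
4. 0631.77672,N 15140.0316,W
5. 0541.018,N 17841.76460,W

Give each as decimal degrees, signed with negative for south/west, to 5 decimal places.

1. -35.35340, 8.27914
2. -51.06676, -83.72458
3. 88.96680, -13.73567
4. 6.52961, -151.66719
5. 5.68363, -178.69608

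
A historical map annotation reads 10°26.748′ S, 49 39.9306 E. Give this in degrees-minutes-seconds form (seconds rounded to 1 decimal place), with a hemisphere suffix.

10°26′44.9″ S, 49°39′55.8″ E

φ: 26.74800′ → 26′ and 0.74800 × 60 = 44.880″
λ: 39.93060′ → 39′ and 0.93060 × 60 = 55.836″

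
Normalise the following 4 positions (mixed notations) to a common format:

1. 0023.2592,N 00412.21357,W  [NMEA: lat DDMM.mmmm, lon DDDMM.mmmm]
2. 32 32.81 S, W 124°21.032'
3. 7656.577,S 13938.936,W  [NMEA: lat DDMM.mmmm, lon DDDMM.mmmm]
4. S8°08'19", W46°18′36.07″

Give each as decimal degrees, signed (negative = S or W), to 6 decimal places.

1. 0.387653, -4.203560
2. -32.546833, -124.350533
3. -76.942950, -139.648933
4. -8.138611, -46.310019

Point 1:
  φ: degrees = first 2 digits = 0, minutes = 23.2592; 0 + 23.2592/60 = 0.3876533
  N → positive
  Longitude: degrees = first 3 digits = 4, minutes = 12.21357; 4 + 12.21357/60 = 4.2035595
  W → negative
Point 2:
  Latitude: 32 + 32.81/60 = 32.5468333
  S → negative
  λ: 21.032′ = 0.350533°; total 124.3505333
  W → negative
Point 3:
  Lat: split at 2 digits → 76° and 56.577′; 76 + 56.577/60 = 76.9429500
  S → negative
  Longitude: split at 3 digits → 139° and 38.936′; 139 + 38.936/60 = 139.6489333
  hemisphere W, so the sign is −
Point 4:
  Latitude: 8′ + 19″ = 8.31667′; 8 + 8.31667/60 = 8.1386111
  S → negative
  Longitude: 46° + 18/60 + 36.07/3600 = 46 + 0.300000 + 0.010019 = 46.3100194
  W → negative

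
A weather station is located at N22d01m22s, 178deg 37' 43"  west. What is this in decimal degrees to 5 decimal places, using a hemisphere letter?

Latitude: 1′ + 22″ = 1.36667′; 22 + 1.36667/60 = 22.022778
Longitude: 178° + 37/60 + 43/3600 = 178 + 0.616667 + 0.011944 = 178.628611

22.02278° N, 178.62861° W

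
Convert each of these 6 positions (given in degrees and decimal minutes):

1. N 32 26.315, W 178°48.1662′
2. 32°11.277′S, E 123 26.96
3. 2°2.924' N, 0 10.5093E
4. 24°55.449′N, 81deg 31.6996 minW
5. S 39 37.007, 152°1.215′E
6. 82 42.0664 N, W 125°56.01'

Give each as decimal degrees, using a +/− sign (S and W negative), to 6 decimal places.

1. 32.438583, -178.802770
2. -32.187950, 123.449333
3. 2.048733, 0.175155
4. 24.924150, -81.528327
5. -39.616783, 152.020250
6. 82.701107, -125.933500

Point 1:
  φ: 32 + 26.315/60 = 32.4385833
  N ⇒ keep positive
  λ: 48.1662′ = 0.802770°; total 178.8027700
  hemisphere W, so the sign is −
Point 2:
  φ: 11.277′ = 0.187950°; total 32.1879500
  hemisphere S, so the sign is −
  Longitude: 123 + 26.96/60 = 123.4493333
  E ⇒ keep positive
Point 3:
  Lat: 2 + 2.924/60 = 2.0487333
  N ⇒ keep positive
  Longitude: 0 + 10.5093/60 = 0.1751550
  E ⇒ keep positive
Point 4:
  φ: 55.449′ = 0.924150°; total 24.9241500
  N → positive
  Lon: 81 + 31.6996/60 = 81.5283267
  W ⇒ negate
Point 5:
  Latitude: 39 + 37.007/60 = 39.6167833
  S ⇒ negate
  λ: 152 + 1.215/60 = 152.0202500
  E ⇒ keep positive
Point 6:
  Latitude: 82 + 42.0664/60 = 82.7011067
  N ⇒ keep positive
  λ: 125 + 56.01/60 = 125.9335000
  hemisphere W, so the sign is −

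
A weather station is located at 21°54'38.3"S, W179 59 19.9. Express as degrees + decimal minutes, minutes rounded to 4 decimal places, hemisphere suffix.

φ: 54 + 38.3/60 = 54.638333′
λ: 59 + 19.9/60 = 59.331667′

21° 54.6383′ S, 179° 59.3317′ W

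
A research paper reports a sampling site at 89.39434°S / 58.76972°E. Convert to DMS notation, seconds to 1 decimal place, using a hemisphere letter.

89°23′39.6″ S, 58°46′11.0″ E

Latitude: 0.394340° → 23.66040′; 0.66040 × 60 = 39.624″
Longitude: 0.769720° → 46.18320′; 0.18320 × 60 = 10.992″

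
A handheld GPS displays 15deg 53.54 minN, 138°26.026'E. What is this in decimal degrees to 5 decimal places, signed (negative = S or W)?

15.89233, 138.43377

φ: 53.54′ = 0.892333°; total 15.892333
N → positive
Longitude: 138 + 26.026/60 = 138.433767
E ⇒ keep positive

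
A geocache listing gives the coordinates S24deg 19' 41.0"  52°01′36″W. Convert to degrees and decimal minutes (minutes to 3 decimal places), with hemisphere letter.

24° 19.683′ S, 52° 1.600′ W

Latitude: seconds/60 = 0.68333; minutes = 19 + 0.68333 = 19.68333
λ: 1 + 36/60 = 1.60000′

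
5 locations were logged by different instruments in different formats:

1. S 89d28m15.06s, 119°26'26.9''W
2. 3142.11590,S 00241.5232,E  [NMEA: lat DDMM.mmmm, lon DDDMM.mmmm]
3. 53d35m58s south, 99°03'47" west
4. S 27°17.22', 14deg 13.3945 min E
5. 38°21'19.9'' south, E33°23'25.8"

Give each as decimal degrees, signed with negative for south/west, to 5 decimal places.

1. -89.47085, -119.44081
2. -31.70193, 2.69205
3. -53.59944, -99.06306
4. -27.28700, 14.22324
5. -38.35553, 33.39050

Point 1:
  φ: 89° + 28/60 + 15.06/3600 = 89 + 0.466667 + 0.004183 = 89.470850
  S → negative
  Longitude: 119 + 26/60 + 26.9/3600 = 119.440806
  hemisphere W, so the sign is −
Point 2:
  Lat: split at 2 digits → 31° and 42.1159′; 31 + 42.1159/60 = 31.701932
  S → negative
  λ: degrees = first 3 digits = 2, minutes = 41.5232; 2 + 41.5232/60 = 2.692053
  E ⇒ keep positive
Point 3:
  Latitude: 53° + 35/60 + 58/3600 = 53 + 0.583333 + 0.016111 = 53.599444
  hemisphere S, so the sign is −
  λ: 99 + 3/60 + 47/3600 = 99.063056
  W → negative
Point 4:
  φ: 17.22′ = 0.287000°; total 27.287000
  hemisphere S, so the sign is −
  λ: 14 + 13.3945/60 = 14.223242
  E → positive
Point 5:
  Lat: 21′ + 19.9″ = 21.33167′; 38 + 21.33167/60 = 38.355528
  hemisphere S, so the sign is −
  Lon: 23′ + 25.8″ = 23.43000′; 33 + 23.43000/60 = 33.390500
  E ⇒ keep positive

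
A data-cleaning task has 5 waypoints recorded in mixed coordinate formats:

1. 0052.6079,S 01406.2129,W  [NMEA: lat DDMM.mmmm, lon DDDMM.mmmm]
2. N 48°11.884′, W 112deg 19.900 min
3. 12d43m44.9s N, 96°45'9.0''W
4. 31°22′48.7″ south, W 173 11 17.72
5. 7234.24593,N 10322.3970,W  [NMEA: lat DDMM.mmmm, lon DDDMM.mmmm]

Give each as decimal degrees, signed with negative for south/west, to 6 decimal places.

Point 1:
  Latitude: split at 2 digits → 00° and 52.6079′; 0 + 52.6079/60 = 0.8767983
  S → negative
  λ: split at 3 digits → 014° and 6.2129′; 14 + 6.2129/60 = 14.1035483
  W ⇒ negate
Point 2:
  φ: 48 + 11.884/60 = 48.1980667
  N ⇒ keep positive
  Lon: 19.9′ = 0.331667°; total 112.3316667
  hemisphere W, so the sign is −
Point 3:
  φ: 12 + 43/60 + 44.9/3600 = 12.7291389
  N → positive
  Lon: 96 + 45/60 + 9/3600 = 96.7525000
  hemisphere W, so the sign is −
Point 4:
  Lat: 31 + 22/60 + 48.7/3600 = 31.3801944
  S ⇒ negate
  Longitude: 173° + 11/60 + 17.72/3600 = 173 + 0.183333 + 0.004922 = 173.1882556
  hemisphere W, so the sign is −
Point 5:
  Latitude: degrees = first 2 digits = 72, minutes = 34.24593; 72 + 34.24593/60 = 72.5707655
  N ⇒ keep positive
  Lon: split at 3 digits → 103° and 22.397′; 103 + 22.397/60 = 103.3732833
  W ⇒ negate

1. -0.876798, -14.103548
2. 48.198067, -112.331667
3. 12.729139, -96.752500
4. -31.380194, -173.188256
5. 72.570766, -103.373283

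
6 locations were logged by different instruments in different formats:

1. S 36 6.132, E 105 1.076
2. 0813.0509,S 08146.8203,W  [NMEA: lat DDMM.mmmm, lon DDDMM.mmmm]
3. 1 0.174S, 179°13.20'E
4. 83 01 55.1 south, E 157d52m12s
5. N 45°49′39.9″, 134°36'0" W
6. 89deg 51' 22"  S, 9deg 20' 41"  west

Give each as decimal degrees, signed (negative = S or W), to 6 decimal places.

Point 1:
  Latitude: 6.132′ = 0.102200°; total 36.1022000
  S ⇒ negate
  Lon: 1.076′ = 0.017933°; total 105.0179333
  E → positive
Point 2:
  φ: split at 2 digits → 08° and 13.0509′; 8 + 13.0509/60 = 8.2175150
  hemisphere S, so the sign is −
  λ: degrees = first 3 digits = 81, minutes = 46.8203; 81 + 46.8203/60 = 81.7803383
  W → negative
Point 3:
  Latitude: 1 + 0.174/60 = 1.0029000
  hemisphere S, so the sign is −
  Lon: 13.2′ = 0.220000°; total 179.2200000
  E ⇒ keep positive
Point 4:
  Lat: 1′ + 55.1″ = 1.91833′; 83 + 1.91833/60 = 83.0319722
  hemisphere S, so the sign is −
  Lon: 52′ + 12″ = 52.20000′; 157 + 52.20000/60 = 157.8700000
  E → positive
Point 5:
  φ: 45 + 49/60 + 39.9/3600 = 45.8277500
  N ⇒ keep positive
  λ: 36′ + 0″ = 36.00000′; 134 + 36.00000/60 = 134.6000000
  W → negative
Point 6:
  Latitude: 51′ + 22″ = 51.36667′; 89 + 51.36667/60 = 89.8561111
  S → negative
  λ: 20′ + 41″ = 20.68333′; 9 + 20.68333/60 = 9.3447222
  W → negative

1. -36.102200, 105.017933
2. -8.217515, -81.780338
3. -1.002900, 179.220000
4. -83.031972, 157.870000
5. 45.827750, -134.600000
6. -89.856111, -9.344722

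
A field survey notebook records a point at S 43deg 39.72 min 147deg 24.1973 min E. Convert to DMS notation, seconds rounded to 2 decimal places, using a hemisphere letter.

43°39′43.20″ S, 147°24′11.84″ E

Lat: 39.72000′ → 39′ and 0.72000 × 60 = 43.2000″
λ: 24.19730′ → 24′ and 0.19730 × 60 = 11.8380″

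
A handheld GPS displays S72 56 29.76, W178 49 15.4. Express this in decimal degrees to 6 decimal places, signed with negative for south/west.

-72.941600, -178.820944

Lat: 56′ + 29.76″ = 56.49600′; 72 + 56.49600/60 = 72.9416000
hemisphere S, so the sign is −
Longitude: 178 + 49/60 + 15.4/3600 = 178.8209444
W → negative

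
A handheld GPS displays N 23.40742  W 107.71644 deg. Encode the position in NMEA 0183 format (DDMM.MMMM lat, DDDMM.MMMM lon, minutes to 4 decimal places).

Latitude: fractional part 0.407420 → 24.445200 minutes
Lon: fractional part 0.716440 → 42.986400 minutes

2324.4452,N / 10742.9864,W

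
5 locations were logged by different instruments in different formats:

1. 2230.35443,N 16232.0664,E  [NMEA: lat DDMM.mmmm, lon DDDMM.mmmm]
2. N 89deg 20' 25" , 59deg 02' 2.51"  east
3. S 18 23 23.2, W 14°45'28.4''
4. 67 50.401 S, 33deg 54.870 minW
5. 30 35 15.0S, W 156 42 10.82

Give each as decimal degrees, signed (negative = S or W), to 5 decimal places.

1. 22.50591, 162.53444
2. 89.34028, 59.03403
3. -18.38978, -14.75789
4. -67.84002, -33.91450
5. -30.58750, -156.70301

Point 1:
  φ: degrees = first 2 digits = 22, minutes = 30.35443; 22 + 30.35443/60 = 22.505907
  N ⇒ keep positive
  λ: degrees = first 3 digits = 162, minutes = 32.0664; 162 + 32.0664/60 = 162.534440
  E ⇒ keep positive
Point 2:
  Latitude: 89° + 20/60 + 25/3600 = 89 + 0.333333 + 0.006944 = 89.340278
  N ⇒ keep positive
  λ: 2′ + 2.51″ = 2.04183′; 59 + 2.04183/60 = 59.034031
  E → positive
Point 3:
  φ: 18° + 23/60 + 23.2/3600 = 18 + 0.383333 + 0.006444 = 18.389778
  S ⇒ negate
  λ: 14 + 45/60 + 28.4/3600 = 14.757889
  hemisphere W, so the sign is −
Point 4:
  Lat: 67 + 50.401/60 = 67.840017
  S ⇒ negate
  Longitude: 33 + 54.87/60 = 33.914500
  W ⇒ negate
Point 5:
  Lat: 35′ + 15″ = 35.25000′; 30 + 35.25000/60 = 30.587500
  hemisphere S, so the sign is −
  Longitude: 156° + 42/60 + 10.82/3600 = 156 + 0.700000 + 0.003006 = 156.703006
  W → negative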